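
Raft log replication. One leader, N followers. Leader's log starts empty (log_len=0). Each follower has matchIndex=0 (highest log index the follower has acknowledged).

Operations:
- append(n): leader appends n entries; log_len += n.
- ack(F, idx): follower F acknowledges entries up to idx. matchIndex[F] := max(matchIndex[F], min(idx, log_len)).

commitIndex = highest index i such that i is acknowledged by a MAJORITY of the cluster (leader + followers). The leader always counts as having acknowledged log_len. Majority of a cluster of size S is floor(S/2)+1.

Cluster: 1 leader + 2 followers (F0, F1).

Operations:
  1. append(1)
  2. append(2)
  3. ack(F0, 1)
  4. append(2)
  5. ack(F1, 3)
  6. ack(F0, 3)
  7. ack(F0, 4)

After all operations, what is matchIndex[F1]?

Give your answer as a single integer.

Op 1: append 1 -> log_len=1
Op 2: append 2 -> log_len=3
Op 3: F0 acks idx 1 -> match: F0=1 F1=0; commitIndex=1
Op 4: append 2 -> log_len=5
Op 5: F1 acks idx 3 -> match: F0=1 F1=3; commitIndex=3
Op 6: F0 acks idx 3 -> match: F0=3 F1=3; commitIndex=3
Op 7: F0 acks idx 4 -> match: F0=4 F1=3; commitIndex=4

Answer: 3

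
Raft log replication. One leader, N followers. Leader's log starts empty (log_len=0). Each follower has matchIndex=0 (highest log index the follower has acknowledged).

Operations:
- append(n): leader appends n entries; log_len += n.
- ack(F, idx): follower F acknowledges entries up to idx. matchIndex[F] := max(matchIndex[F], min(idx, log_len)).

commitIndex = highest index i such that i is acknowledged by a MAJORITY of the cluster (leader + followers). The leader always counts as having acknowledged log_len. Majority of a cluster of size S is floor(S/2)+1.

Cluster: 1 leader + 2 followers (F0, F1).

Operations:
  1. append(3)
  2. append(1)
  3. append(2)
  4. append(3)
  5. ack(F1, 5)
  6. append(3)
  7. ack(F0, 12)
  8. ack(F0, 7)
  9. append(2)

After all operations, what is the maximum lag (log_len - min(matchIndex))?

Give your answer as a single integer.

Op 1: append 3 -> log_len=3
Op 2: append 1 -> log_len=4
Op 3: append 2 -> log_len=6
Op 4: append 3 -> log_len=9
Op 5: F1 acks idx 5 -> match: F0=0 F1=5; commitIndex=5
Op 6: append 3 -> log_len=12
Op 7: F0 acks idx 12 -> match: F0=12 F1=5; commitIndex=12
Op 8: F0 acks idx 7 -> match: F0=12 F1=5; commitIndex=12
Op 9: append 2 -> log_len=14

Answer: 9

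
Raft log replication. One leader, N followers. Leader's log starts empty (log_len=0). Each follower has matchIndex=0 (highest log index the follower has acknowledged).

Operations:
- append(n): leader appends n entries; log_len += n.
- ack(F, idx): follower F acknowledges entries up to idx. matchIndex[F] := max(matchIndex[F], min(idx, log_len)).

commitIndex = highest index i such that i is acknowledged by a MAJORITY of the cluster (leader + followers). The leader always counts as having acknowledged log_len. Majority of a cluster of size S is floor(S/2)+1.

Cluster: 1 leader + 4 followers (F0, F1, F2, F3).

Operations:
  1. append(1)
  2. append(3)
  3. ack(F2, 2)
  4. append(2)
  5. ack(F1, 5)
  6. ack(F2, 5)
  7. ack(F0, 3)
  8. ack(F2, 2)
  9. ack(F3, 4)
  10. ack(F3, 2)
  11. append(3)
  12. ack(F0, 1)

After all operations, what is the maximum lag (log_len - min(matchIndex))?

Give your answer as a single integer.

Answer: 6

Derivation:
Op 1: append 1 -> log_len=1
Op 2: append 3 -> log_len=4
Op 3: F2 acks idx 2 -> match: F0=0 F1=0 F2=2 F3=0; commitIndex=0
Op 4: append 2 -> log_len=6
Op 5: F1 acks idx 5 -> match: F0=0 F1=5 F2=2 F3=0; commitIndex=2
Op 6: F2 acks idx 5 -> match: F0=0 F1=5 F2=5 F3=0; commitIndex=5
Op 7: F0 acks idx 3 -> match: F0=3 F1=5 F2=5 F3=0; commitIndex=5
Op 8: F2 acks idx 2 -> match: F0=3 F1=5 F2=5 F3=0; commitIndex=5
Op 9: F3 acks idx 4 -> match: F0=3 F1=5 F2=5 F3=4; commitIndex=5
Op 10: F3 acks idx 2 -> match: F0=3 F1=5 F2=5 F3=4; commitIndex=5
Op 11: append 3 -> log_len=9
Op 12: F0 acks idx 1 -> match: F0=3 F1=5 F2=5 F3=4; commitIndex=5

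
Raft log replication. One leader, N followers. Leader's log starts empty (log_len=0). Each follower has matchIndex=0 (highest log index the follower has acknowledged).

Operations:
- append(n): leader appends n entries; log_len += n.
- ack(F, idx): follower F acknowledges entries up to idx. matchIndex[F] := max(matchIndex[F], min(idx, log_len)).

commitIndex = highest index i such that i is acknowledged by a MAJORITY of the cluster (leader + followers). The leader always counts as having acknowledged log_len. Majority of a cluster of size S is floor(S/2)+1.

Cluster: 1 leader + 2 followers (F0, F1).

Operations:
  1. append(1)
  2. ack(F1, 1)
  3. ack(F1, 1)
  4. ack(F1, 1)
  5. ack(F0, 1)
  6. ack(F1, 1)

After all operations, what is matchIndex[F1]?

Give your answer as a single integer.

Op 1: append 1 -> log_len=1
Op 2: F1 acks idx 1 -> match: F0=0 F1=1; commitIndex=1
Op 3: F1 acks idx 1 -> match: F0=0 F1=1; commitIndex=1
Op 4: F1 acks idx 1 -> match: F0=0 F1=1; commitIndex=1
Op 5: F0 acks idx 1 -> match: F0=1 F1=1; commitIndex=1
Op 6: F1 acks idx 1 -> match: F0=1 F1=1; commitIndex=1

Answer: 1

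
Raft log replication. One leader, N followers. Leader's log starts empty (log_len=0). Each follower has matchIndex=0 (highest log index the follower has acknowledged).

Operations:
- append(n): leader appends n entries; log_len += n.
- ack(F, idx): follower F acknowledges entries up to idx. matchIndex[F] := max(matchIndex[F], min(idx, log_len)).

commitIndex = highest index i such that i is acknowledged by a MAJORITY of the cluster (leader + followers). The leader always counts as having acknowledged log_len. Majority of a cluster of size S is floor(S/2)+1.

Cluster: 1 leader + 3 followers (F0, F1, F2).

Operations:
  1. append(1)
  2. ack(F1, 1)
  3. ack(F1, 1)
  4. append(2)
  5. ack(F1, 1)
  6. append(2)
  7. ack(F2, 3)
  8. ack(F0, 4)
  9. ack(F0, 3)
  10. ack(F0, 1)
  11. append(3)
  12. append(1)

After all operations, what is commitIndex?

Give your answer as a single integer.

Answer: 3

Derivation:
Op 1: append 1 -> log_len=1
Op 2: F1 acks idx 1 -> match: F0=0 F1=1 F2=0; commitIndex=0
Op 3: F1 acks idx 1 -> match: F0=0 F1=1 F2=0; commitIndex=0
Op 4: append 2 -> log_len=3
Op 5: F1 acks idx 1 -> match: F0=0 F1=1 F2=0; commitIndex=0
Op 6: append 2 -> log_len=5
Op 7: F2 acks idx 3 -> match: F0=0 F1=1 F2=3; commitIndex=1
Op 8: F0 acks idx 4 -> match: F0=4 F1=1 F2=3; commitIndex=3
Op 9: F0 acks idx 3 -> match: F0=4 F1=1 F2=3; commitIndex=3
Op 10: F0 acks idx 1 -> match: F0=4 F1=1 F2=3; commitIndex=3
Op 11: append 3 -> log_len=8
Op 12: append 1 -> log_len=9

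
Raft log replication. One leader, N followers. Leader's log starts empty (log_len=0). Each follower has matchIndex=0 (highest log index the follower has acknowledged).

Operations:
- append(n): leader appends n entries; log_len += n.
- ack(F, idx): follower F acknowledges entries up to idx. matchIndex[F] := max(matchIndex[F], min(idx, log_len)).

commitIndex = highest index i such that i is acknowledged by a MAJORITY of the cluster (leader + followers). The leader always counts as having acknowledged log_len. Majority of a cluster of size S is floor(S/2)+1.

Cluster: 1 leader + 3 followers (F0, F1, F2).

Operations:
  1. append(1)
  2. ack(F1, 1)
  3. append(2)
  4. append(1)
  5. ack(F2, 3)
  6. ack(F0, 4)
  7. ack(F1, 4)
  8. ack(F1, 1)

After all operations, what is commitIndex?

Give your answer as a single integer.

Op 1: append 1 -> log_len=1
Op 2: F1 acks idx 1 -> match: F0=0 F1=1 F2=0; commitIndex=0
Op 3: append 2 -> log_len=3
Op 4: append 1 -> log_len=4
Op 5: F2 acks idx 3 -> match: F0=0 F1=1 F2=3; commitIndex=1
Op 6: F0 acks idx 4 -> match: F0=4 F1=1 F2=3; commitIndex=3
Op 7: F1 acks idx 4 -> match: F0=4 F1=4 F2=3; commitIndex=4
Op 8: F1 acks idx 1 -> match: F0=4 F1=4 F2=3; commitIndex=4

Answer: 4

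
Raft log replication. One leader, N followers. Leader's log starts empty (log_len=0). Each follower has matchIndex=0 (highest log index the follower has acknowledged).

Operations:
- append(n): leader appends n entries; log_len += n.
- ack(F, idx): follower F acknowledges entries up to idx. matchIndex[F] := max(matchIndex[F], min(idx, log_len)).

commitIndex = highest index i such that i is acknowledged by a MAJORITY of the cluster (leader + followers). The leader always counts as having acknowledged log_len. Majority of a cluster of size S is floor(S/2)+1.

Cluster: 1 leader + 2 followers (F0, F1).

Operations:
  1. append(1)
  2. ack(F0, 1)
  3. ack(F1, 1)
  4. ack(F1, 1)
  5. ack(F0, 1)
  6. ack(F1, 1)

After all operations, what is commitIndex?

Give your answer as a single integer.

Op 1: append 1 -> log_len=1
Op 2: F0 acks idx 1 -> match: F0=1 F1=0; commitIndex=1
Op 3: F1 acks idx 1 -> match: F0=1 F1=1; commitIndex=1
Op 4: F1 acks idx 1 -> match: F0=1 F1=1; commitIndex=1
Op 5: F0 acks idx 1 -> match: F0=1 F1=1; commitIndex=1
Op 6: F1 acks idx 1 -> match: F0=1 F1=1; commitIndex=1

Answer: 1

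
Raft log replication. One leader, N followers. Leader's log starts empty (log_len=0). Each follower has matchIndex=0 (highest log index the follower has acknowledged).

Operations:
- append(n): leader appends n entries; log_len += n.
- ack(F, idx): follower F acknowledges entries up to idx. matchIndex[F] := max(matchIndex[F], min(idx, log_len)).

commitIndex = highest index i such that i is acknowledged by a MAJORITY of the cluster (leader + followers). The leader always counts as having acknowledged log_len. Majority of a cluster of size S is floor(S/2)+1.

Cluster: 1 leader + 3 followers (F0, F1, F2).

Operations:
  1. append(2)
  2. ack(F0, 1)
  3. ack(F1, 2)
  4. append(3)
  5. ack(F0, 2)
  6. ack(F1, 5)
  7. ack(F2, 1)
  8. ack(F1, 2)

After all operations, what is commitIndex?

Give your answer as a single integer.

Answer: 2

Derivation:
Op 1: append 2 -> log_len=2
Op 2: F0 acks idx 1 -> match: F0=1 F1=0 F2=0; commitIndex=0
Op 3: F1 acks idx 2 -> match: F0=1 F1=2 F2=0; commitIndex=1
Op 4: append 3 -> log_len=5
Op 5: F0 acks idx 2 -> match: F0=2 F1=2 F2=0; commitIndex=2
Op 6: F1 acks idx 5 -> match: F0=2 F1=5 F2=0; commitIndex=2
Op 7: F2 acks idx 1 -> match: F0=2 F1=5 F2=1; commitIndex=2
Op 8: F1 acks idx 2 -> match: F0=2 F1=5 F2=1; commitIndex=2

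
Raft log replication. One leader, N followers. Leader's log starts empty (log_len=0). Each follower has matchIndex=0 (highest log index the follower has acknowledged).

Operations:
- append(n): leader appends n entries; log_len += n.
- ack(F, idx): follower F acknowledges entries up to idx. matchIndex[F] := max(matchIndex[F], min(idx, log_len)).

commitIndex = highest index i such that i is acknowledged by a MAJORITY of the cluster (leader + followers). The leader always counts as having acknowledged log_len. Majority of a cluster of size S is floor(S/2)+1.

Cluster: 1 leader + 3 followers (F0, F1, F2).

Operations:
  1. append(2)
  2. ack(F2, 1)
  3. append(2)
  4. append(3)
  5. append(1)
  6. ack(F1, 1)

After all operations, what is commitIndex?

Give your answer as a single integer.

Op 1: append 2 -> log_len=2
Op 2: F2 acks idx 1 -> match: F0=0 F1=0 F2=1; commitIndex=0
Op 3: append 2 -> log_len=4
Op 4: append 3 -> log_len=7
Op 5: append 1 -> log_len=8
Op 6: F1 acks idx 1 -> match: F0=0 F1=1 F2=1; commitIndex=1

Answer: 1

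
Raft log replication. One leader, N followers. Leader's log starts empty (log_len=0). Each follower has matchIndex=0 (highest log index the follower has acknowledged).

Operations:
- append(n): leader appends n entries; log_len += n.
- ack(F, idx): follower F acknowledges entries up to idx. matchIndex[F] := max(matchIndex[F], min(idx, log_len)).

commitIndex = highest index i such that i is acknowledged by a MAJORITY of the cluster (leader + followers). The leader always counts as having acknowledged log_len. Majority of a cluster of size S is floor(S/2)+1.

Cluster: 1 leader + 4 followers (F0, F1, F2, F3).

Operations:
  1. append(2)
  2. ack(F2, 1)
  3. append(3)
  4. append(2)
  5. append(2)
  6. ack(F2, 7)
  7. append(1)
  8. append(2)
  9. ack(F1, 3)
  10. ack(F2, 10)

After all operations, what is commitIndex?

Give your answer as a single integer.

Op 1: append 2 -> log_len=2
Op 2: F2 acks idx 1 -> match: F0=0 F1=0 F2=1 F3=0; commitIndex=0
Op 3: append 3 -> log_len=5
Op 4: append 2 -> log_len=7
Op 5: append 2 -> log_len=9
Op 6: F2 acks idx 7 -> match: F0=0 F1=0 F2=7 F3=0; commitIndex=0
Op 7: append 1 -> log_len=10
Op 8: append 2 -> log_len=12
Op 9: F1 acks idx 3 -> match: F0=0 F1=3 F2=7 F3=0; commitIndex=3
Op 10: F2 acks idx 10 -> match: F0=0 F1=3 F2=10 F3=0; commitIndex=3

Answer: 3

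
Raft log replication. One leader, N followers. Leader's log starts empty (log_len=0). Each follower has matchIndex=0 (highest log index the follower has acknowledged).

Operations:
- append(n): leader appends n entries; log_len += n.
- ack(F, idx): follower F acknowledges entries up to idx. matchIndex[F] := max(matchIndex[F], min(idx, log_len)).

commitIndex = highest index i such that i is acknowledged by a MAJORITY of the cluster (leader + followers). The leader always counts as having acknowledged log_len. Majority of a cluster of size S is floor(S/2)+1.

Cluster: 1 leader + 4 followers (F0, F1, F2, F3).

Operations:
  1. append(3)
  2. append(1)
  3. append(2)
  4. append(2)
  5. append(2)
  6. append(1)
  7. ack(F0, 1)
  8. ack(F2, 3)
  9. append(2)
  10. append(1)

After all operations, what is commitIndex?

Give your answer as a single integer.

Answer: 1

Derivation:
Op 1: append 3 -> log_len=3
Op 2: append 1 -> log_len=4
Op 3: append 2 -> log_len=6
Op 4: append 2 -> log_len=8
Op 5: append 2 -> log_len=10
Op 6: append 1 -> log_len=11
Op 7: F0 acks idx 1 -> match: F0=1 F1=0 F2=0 F3=0; commitIndex=0
Op 8: F2 acks idx 3 -> match: F0=1 F1=0 F2=3 F3=0; commitIndex=1
Op 9: append 2 -> log_len=13
Op 10: append 1 -> log_len=14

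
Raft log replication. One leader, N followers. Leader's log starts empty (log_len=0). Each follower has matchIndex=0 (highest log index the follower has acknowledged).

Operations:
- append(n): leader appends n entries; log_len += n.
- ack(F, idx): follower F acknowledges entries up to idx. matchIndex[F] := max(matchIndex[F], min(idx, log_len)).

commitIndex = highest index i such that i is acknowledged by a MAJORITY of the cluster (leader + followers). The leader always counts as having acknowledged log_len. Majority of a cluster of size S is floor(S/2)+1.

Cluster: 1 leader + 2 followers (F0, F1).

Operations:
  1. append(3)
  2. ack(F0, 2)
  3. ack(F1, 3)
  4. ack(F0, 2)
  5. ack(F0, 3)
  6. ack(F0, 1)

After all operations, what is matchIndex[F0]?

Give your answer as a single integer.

Op 1: append 3 -> log_len=3
Op 2: F0 acks idx 2 -> match: F0=2 F1=0; commitIndex=2
Op 3: F1 acks idx 3 -> match: F0=2 F1=3; commitIndex=3
Op 4: F0 acks idx 2 -> match: F0=2 F1=3; commitIndex=3
Op 5: F0 acks idx 3 -> match: F0=3 F1=3; commitIndex=3
Op 6: F0 acks idx 1 -> match: F0=3 F1=3; commitIndex=3

Answer: 3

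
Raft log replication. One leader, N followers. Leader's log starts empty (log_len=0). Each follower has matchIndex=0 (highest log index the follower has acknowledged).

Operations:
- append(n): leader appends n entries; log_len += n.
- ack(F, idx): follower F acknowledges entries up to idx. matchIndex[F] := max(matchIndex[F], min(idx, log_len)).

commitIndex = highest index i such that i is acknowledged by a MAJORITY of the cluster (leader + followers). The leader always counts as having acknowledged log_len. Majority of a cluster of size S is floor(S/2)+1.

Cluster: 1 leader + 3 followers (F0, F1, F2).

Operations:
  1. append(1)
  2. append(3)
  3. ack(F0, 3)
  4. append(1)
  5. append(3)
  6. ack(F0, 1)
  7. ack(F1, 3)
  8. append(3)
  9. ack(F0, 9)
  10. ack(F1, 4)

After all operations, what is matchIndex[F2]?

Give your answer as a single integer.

Answer: 0

Derivation:
Op 1: append 1 -> log_len=1
Op 2: append 3 -> log_len=4
Op 3: F0 acks idx 3 -> match: F0=3 F1=0 F2=0; commitIndex=0
Op 4: append 1 -> log_len=5
Op 5: append 3 -> log_len=8
Op 6: F0 acks idx 1 -> match: F0=3 F1=0 F2=0; commitIndex=0
Op 7: F1 acks idx 3 -> match: F0=3 F1=3 F2=0; commitIndex=3
Op 8: append 3 -> log_len=11
Op 9: F0 acks idx 9 -> match: F0=9 F1=3 F2=0; commitIndex=3
Op 10: F1 acks idx 4 -> match: F0=9 F1=4 F2=0; commitIndex=4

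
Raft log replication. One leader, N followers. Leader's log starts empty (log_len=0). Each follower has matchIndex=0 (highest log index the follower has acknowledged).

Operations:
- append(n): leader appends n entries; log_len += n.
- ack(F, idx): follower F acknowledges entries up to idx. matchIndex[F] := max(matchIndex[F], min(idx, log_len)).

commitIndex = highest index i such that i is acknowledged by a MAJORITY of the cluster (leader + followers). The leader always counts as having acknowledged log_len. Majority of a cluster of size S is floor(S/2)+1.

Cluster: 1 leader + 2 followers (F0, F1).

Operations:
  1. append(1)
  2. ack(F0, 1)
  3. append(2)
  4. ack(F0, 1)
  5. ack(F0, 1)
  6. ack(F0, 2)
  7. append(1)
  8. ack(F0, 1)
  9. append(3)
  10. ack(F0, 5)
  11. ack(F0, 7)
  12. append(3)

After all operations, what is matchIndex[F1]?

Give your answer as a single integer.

Op 1: append 1 -> log_len=1
Op 2: F0 acks idx 1 -> match: F0=1 F1=0; commitIndex=1
Op 3: append 2 -> log_len=3
Op 4: F0 acks idx 1 -> match: F0=1 F1=0; commitIndex=1
Op 5: F0 acks idx 1 -> match: F0=1 F1=0; commitIndex=1
Op 6: F0 acks idx 2 -> match: F0=2 F1=0; commitIndex=2
Op 7: append 1 -> log_len=4
Op 8: F0 acks idx 1 -> match: F0=2 F1=0; commitIndex=2
Op 9: append 3 -> log_len=7
Op 10: F0 acks idx 5 -> match: F0=5 F1=0; commitIndex=5
Op 11: F0 acks idx 7 -> match: F0=7 F1=0; commitIndex=7
Op 12: append 3 -> log_len=10

Answer: 0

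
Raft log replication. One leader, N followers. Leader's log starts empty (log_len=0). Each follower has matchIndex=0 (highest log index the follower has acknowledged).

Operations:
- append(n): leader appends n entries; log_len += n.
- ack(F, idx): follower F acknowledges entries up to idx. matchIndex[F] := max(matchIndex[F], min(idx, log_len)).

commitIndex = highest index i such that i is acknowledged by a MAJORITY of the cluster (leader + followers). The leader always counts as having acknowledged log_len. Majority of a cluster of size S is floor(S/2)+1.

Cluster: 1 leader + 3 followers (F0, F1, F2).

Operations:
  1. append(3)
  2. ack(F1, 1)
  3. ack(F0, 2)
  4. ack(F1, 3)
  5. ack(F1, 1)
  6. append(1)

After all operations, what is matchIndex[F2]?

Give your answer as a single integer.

Op 1: append 3 -> log_len=3
Op 2: F1 acks idx 1 -> match: F0=0 F1=1 F2=0; commitIndex=0
Op 3: F0 acks idx 2 -> match: F0=2 F1=1 F2=0; commitIndex=1
Op 4: F1 acks idx 3 -> match: F0=2 F1=3 F2=0; commitIndex=2
Op 5: F1 acks idx 1 -> match: F0=2 F1=3 F2=0; commitIndex=2
Op 6: append 1 -> log_len=4

Answer: 0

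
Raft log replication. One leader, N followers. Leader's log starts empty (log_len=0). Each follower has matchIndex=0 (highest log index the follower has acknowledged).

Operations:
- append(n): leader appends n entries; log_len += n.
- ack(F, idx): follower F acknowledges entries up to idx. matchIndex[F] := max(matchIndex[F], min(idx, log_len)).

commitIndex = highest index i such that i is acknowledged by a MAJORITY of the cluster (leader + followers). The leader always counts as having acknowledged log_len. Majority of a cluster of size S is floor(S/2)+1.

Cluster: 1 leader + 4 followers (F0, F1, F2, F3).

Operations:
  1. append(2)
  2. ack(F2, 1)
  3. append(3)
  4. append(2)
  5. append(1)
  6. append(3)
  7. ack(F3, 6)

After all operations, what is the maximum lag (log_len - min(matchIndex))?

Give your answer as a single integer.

Answer: 11

Derivation:
Op 1: append 2 -> log_len=2
Op 2: F2 acks idx 1 -> match: F0=0 F1=0 F2=1 F3=0; commitIndex=0
Op 3: append 3 -> log_len=5
Op 4: append 2 -> log_len=7
Op 5: append 1 -> log_len=8
Op 6: append 3 -> log_len=11
Op 7: F3 acks idx 6 -> match: F0=0 F1=0 F2=1 F3=6; commitIndex=1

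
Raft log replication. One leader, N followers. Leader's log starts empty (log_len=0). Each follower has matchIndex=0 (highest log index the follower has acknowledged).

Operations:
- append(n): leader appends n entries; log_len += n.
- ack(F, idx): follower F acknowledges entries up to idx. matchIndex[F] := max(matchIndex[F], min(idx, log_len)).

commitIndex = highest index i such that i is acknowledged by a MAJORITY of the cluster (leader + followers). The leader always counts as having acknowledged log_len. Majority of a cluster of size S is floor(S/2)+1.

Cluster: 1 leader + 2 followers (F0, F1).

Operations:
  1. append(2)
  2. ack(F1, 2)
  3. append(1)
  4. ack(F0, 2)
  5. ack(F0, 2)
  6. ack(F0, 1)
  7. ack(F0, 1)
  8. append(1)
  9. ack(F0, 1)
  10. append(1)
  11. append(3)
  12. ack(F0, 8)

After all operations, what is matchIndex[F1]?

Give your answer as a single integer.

Answer: 2

Derivation:
Op 1: append 2 -> log_len=2
Op 2: F1 acks idx 2 -> match: F0=0 F1=2; commitIndex=2
Op 3: append 1 -> log_len=3
Op 4: F0 acks idx 2 -> match: F0=2 F1=2; commitIndex=2
Op 5: F0 acks idx 2 -> match: F0=2 F1=2; commitIndex=2
Op 6: F0 acks idx 1 -> match: F0=2 F1=2; commitIndex=2
Op 7: F0 acks idx 1 -> match: F0=2 F1=2; commitIndex=2
Op 8: append 1 -> log_len=4
Op 9: F0 acks idx 1 -> match: F0=2 F1=2; commitIndex=2
Op 10: append 1 -> log_len=5
Op 11: append 3 -> log_len=8
Op 12: F0 acks idx 8 -> match: F0=8 F1=2; commitIndex=8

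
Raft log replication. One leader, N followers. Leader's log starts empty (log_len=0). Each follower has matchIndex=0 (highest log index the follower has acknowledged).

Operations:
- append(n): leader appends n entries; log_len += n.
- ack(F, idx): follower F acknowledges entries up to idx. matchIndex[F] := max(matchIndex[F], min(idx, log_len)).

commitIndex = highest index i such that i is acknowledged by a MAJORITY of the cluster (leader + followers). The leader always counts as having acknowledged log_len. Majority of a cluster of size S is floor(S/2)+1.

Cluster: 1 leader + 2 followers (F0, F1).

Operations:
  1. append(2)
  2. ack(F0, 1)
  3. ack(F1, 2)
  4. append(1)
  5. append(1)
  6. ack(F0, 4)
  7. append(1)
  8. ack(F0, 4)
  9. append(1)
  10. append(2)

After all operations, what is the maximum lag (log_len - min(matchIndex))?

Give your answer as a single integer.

Answer: 6

Derivation:
Op 1: append 2 -> log_len=2
Op 2: F0 acks idx 1 -> match: F0=1 F1=0; commitIndex=1
Op 3: F1 acks idx 2 -> match: F0=1 F1=2; commitIndex=2
Op 4: append 1 -> log_len=3
Op 5: append 1 -> log_len=4
Op 6: F0 acks idx 4 -> match: F0=4 F1=2; commitIndex=4
Op 7: append 1 -> log_len=5
Op 8: F0 acks idx 4 -> match: F0=4 F1=2; commitIndex=4
Op 9: append 1 -> log_len=6
Op 10: append 2 -> log_len=8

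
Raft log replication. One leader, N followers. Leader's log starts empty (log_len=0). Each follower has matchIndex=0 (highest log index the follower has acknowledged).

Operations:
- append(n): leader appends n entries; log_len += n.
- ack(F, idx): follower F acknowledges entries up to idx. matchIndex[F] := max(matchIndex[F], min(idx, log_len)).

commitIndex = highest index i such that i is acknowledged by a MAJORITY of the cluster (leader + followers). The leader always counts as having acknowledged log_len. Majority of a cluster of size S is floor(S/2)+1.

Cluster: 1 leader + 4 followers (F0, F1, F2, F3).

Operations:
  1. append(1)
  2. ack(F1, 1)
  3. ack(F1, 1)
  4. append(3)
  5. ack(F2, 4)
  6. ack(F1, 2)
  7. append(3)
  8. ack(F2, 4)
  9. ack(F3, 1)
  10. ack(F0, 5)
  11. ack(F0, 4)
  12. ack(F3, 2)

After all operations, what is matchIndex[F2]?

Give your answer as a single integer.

Op 1: append 1 -> log_len=1
Op 2: F1 acks idx 1 -> match: F0=0 F1=1 F2=0 F3=0; commitIndex=0
Op 3: F1 acks idx 1 -> match: F0=0 F1=1 F2=0 F3=0; commitIndex=0
Op 4: append 3 -> log_len=4
Op 5: F2 acks idx 4 -> match: F0=0 F1=1 F2=4 F3=0; commitIndex=1
Op 6: F1 acks idx 2 -> match: F0=0 F1=2 F2=4 F3=0; commitIndex=2
Op 7: append 3 -> log_len=7
Op 8: F2 acks idx 4 -> match: F0=0 F1=2 F2=4 F3=0; commitIndex=2
Op 9: F3 acks idx 1 -> match: F0=0 F1=2 F2=4 F3=1; commitIndex=2
Op 10: F0 acks idx 5 -> match: F0=5 F1=2 F2=4 F3=1; commitIndex=4
Op 11: F0 acks idx 4 -> match: F0=5 F1=2 F2=4 F3=1; commitIndex=4
Op 12: F3 acks idx 2 -> match: F0=5 F1=2 F2=4 F3=2; commitIndex=4

Answer: 4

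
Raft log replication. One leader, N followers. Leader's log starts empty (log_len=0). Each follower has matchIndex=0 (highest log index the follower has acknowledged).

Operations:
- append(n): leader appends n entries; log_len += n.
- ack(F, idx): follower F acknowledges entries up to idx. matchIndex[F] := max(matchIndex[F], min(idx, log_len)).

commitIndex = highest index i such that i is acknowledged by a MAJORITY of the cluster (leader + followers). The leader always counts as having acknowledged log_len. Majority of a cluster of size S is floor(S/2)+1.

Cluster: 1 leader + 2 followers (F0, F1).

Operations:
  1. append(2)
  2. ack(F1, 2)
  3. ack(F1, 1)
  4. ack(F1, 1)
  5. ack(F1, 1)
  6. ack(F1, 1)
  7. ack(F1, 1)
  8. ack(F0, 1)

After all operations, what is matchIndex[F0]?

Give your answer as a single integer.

Op 1: append 2 -> log_len=2
Op 2: F1 acks idx 2 -> match: F0=0 F1=2; commitIndex=2
Op 3: F1 acks idx 1 -> match: F0=0 F1=2; commitIndex=2
Op 4: F1 acks idx 1 -> match: F0=0 F1=2; commitIndex=2
Op 5: F1 acks idx 1 -> match: F0=0 F1=2; commitIndex=2
Op 6: F1 acks idx 1 -> match: F0=0 F1=2; commitIndex=2
Op 7: F1 acks idx 1 -> match: F0=0 F1=2; commitIndex=2
Op 8: F0 acks idx 1 -> match: F0=1 F1=2; commitIndex=2

Answer: 1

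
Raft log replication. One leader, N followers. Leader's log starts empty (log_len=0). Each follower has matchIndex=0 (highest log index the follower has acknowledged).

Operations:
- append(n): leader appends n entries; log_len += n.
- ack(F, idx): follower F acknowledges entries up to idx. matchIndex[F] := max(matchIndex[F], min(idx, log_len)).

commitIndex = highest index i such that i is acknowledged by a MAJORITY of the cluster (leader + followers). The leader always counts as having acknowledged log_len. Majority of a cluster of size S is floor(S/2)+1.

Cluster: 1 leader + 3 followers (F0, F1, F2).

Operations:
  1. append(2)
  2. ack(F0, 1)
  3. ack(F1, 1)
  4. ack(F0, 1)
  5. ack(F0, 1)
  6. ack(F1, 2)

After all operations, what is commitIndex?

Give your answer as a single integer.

Op 1: append 2 -> log_len=2
Op 2: F0 acks idx 1 -> match: F0=1 F1=0 F2=0; commitIndex=0
Op 3: F1 acks idx 1 -> match: F0=1 F1=1 F2=0; commitIndex=1
Op 4: F0 acks idx 1 -> match: F0=1 F1=1 F2=0; commitIndex=1
Op 5: F0 acks idx 1 -> match: F0=1 F1=1 F2=0; commitIndex=1
Op 6: F1 acks idx 2 -> match: F0=1 F1=2 F2=0; commitIndex=1

Answer: 1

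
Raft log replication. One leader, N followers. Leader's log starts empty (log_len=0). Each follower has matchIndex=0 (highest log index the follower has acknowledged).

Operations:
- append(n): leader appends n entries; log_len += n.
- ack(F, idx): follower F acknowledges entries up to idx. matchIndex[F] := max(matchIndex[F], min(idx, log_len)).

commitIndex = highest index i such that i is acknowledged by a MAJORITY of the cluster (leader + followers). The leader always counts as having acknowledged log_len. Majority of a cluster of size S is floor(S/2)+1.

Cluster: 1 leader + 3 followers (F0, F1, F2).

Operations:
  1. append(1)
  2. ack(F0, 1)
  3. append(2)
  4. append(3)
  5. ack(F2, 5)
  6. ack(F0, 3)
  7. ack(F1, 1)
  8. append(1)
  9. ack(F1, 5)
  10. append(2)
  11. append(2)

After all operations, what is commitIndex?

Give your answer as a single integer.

Answer: 5

Derivation:
Op 1: append 1 -> log_len=1
Op 2: F0 acks idx 1 -> match: F0=1 F1=0 F2=0; commitIndex=0
Op 3: append 2 -> log_len=3
Op 4: append 3 -> log_len=6
Op 5: F2 acks idx 5 -> match: F0=1 F1=0 F2=5; commitIndex=1
Op 6: F0 acks idx 3 -> match: F0=3 F1=0 F2=5; commitIndex=3
Op 7: F1 acks idx 1 -> match: F0=3 F1=1 F2=5; commitIndex=3
Op 8: append 1 -> log_len=7
Op 9: F1 acks idx 5 -> match: F0=3 F1=5 F2=5; commitIndex=5
Op 10: append 2 -> log_len=9
Op 11: append 2 -> log_len=11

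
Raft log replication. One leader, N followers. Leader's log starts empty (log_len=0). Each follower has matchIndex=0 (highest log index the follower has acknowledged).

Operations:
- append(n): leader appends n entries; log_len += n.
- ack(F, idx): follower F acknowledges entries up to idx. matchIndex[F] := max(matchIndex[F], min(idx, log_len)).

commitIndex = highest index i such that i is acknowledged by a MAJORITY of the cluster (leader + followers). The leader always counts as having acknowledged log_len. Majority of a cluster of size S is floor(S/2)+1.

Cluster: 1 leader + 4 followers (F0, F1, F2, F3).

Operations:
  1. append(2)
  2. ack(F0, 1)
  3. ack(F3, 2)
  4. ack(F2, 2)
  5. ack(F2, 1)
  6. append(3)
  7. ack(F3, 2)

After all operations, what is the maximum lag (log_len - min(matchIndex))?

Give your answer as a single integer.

Answer: 5

Derivation:
Op 1: append 2 -> log_len=2
Op 2: F0 acks idx 1 -> match: F0=1 F1=0 F2=0 F3=0; commitIndex=0
Op 3: F3 acks idx 2 -> match: F0=1 F1=0 F2=0 F3=2; commitIndex=1
Op 4: F2 acks idx 2 -> match: F0=1 F1=0 F2=2 F3=2; commitIndex=2
Op 5: F2 acks idx 1 -> match: F0=1 F1=0 F2=2 F3=2; commitIndex=2
Op 6: append 3 -> log_len=5
Op 7: F3 acks idx 2 -> match: F0=1 F1=0 F2=2 F3=2; commitIndex=2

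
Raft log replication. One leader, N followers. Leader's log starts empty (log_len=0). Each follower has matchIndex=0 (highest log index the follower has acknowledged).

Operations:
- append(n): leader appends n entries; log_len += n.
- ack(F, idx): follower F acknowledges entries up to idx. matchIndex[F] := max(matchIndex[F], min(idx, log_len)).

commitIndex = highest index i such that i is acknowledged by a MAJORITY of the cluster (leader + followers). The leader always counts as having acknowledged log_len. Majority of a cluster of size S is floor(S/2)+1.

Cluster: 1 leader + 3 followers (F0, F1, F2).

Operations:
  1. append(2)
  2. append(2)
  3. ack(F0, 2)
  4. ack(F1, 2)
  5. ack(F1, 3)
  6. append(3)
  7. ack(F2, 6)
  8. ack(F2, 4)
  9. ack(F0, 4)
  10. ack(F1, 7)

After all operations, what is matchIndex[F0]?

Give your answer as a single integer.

Answer: 4

Derivation:
Op 1: append 2 -> log_len=2
Op 2: append 2 -> log_len=4
Op 3: F0 acks idx 2 -> match: F0=2 F1=0 F2=0; commitIndex=0
Op 4: F1 acks idx 2 -> match: F0=2 F1=2 F2=0; commitIndex=2
Op 5: F1 acks idx 3 -> match: F0=2 F1=3 F2=0; commitIndex=2
Op 6: append 3 -> log_len=7
Op 7: F2 acks idx 6 -> match: F0=2 F1=3 F2=6; commitIndex=3
Op 8: F2 acks idx 4 -> match: F0=2 F1=3 F2=6; commitIndex=3
Op 9: F0 acks idx 4 -> match: F0=4 F1=3 F2=6; commitIndex=4
Op 10: F1 acks idx 7 -> match: F0=4 F1=7 F2=6; commitIndex=6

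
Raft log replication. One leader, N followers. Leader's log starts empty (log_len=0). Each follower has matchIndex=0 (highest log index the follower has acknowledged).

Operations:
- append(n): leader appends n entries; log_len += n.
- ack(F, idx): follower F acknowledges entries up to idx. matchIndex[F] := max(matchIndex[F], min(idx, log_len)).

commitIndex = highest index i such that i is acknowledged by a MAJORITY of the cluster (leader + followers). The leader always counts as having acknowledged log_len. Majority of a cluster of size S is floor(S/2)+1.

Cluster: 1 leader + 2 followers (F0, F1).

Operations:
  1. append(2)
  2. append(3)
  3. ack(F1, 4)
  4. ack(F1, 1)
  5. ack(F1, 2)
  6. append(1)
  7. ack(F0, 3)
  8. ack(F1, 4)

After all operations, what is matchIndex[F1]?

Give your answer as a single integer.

Op 1: append 2 -> log_len=2
Op 2: append 3 -> log_len=5
Op 3: F1 acks idx 4 -> match: F0=0 F1=4; commitIndex=4
Op 4: F1 acks idx 1 -> match: F0=0 F1=4; commitIndex=4
Op 5: F1 acks idx 2 -> match: F0=0 F1=4; commitIndex=4
Op 6: append 1 -> log_len=6
Op 7: F0 acks idx 3 -> match: F0=3 F1=4; commitIndex=4
Op 8: F1 acks idx 4 -> match: F0=3 F1=4; commitIndex=4

Answer: 4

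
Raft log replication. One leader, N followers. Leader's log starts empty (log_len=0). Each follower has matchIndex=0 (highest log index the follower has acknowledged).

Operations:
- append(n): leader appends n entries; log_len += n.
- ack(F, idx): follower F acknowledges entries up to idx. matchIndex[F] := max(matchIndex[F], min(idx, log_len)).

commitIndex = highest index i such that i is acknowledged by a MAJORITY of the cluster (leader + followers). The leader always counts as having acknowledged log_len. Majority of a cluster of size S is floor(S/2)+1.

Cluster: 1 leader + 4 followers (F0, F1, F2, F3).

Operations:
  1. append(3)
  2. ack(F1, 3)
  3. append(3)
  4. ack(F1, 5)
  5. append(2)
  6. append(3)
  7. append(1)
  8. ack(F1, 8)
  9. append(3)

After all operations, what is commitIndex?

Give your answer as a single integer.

Answer: 0

Derivation:
Op 1: append 3 -> log_len=3
Op 2: F1 acks idx 3 -> match: F0=0 F1=3 F2=0 F3=0; commitIndex=0
Op 3: append 3 -> log_len=6
Op 4: F1 acks idx 5 -> match: F0=0 F1=5 F2=0 F3=0; commitIndex=0
Op 5: append 2 -> log_len=8
Op 6: append 3 -> log_len=11
Op 7: append 1 -> log_len=12
Op 8: F1 acks idx 8 -> match: F0=0 F1=8 F2=0 F3=0; commitIndex=0
Op 9: append 3 -> log_len=15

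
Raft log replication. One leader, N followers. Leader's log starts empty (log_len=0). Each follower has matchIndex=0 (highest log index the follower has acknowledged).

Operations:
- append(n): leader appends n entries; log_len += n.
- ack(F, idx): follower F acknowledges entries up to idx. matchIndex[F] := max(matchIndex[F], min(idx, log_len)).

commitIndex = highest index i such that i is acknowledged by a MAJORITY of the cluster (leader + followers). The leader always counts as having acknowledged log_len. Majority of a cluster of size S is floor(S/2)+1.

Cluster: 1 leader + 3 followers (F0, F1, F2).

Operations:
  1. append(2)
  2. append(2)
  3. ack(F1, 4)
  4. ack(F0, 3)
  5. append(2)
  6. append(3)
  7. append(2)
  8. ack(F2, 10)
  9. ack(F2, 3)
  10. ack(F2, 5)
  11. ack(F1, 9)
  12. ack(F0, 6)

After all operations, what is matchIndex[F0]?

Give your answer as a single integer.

Answer: 6

Derivation:
Op 1: append 2 -> log_len=2
Op 2: append 2 -> log_len=4
Op 3: F1 acks idx 4 -> match: F0=0 F1=4 F2=0; commitIndex=0
Op 4: F0 acks idx 3 -> match: F0=3 F1=4 F2=0; commitIndex=3
Op 5: append 2 -> log_len=6
Op 6: append 3 -> log_len=9
Op 7: append 2 -> log_len=11
Op 8: F2 acks idx 10 -> match: F0=3 F1=4 F2=10; commitIndex=4
Op 9: F2 acks idx 3 -> match: F0=3 F1=4 F2=10; commitIndex=4
Op 10: F2 acks idx 5 -> match: F0=3 F1=4 F2=10; commitIndex=4
Op 11: F1 acks idx 9 -> match: F0=3 F1=9 F2=10; commitIndex=9
Op 12: F0 acks idx 6 -> match: F0=6 F1=9 F2=10; commitIndex=9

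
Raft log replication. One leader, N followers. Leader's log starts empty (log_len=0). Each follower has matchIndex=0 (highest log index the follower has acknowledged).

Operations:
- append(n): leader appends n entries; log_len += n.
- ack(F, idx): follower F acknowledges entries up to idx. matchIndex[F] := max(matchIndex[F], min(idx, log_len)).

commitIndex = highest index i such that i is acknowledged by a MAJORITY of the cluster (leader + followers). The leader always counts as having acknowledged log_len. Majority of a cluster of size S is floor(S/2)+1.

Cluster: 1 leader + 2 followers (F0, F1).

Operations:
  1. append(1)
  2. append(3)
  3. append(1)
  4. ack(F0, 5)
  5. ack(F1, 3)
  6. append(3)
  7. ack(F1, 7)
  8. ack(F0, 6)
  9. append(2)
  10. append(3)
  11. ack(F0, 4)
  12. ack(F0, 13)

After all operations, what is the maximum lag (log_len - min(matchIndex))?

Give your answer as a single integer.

Op 1: append 1 -> log_len=1
Op 2: append 3 -> log_len=4
Op 3: append 1 -> log_len=5
Op 4: F0 acks idx 5 -> match: F0=5 F1=0; commitIndex=5
Op 5: F1 acks idx 3 -> match: F0=5 F1=3; commitIndex=5
Op 6: append 3 -> log_len=8
Op 7: F1 acks idx 7 -> match: F0=5 F1=7; commitIndex=7
Op 8: F0 acks idx 6 -> match: F0=6 F1=7; commitIndex=7
Op 9: append 2 -> log_len=10
Op 10: append 3 -> log_len=13
Op 11: F0 acks idx 4 -> match: F0=6 F1=7; commitIndex=7
Op 12: F0 acks idx 13 -> match: F0=13 F1=7; commitIndex=13

Answer: 6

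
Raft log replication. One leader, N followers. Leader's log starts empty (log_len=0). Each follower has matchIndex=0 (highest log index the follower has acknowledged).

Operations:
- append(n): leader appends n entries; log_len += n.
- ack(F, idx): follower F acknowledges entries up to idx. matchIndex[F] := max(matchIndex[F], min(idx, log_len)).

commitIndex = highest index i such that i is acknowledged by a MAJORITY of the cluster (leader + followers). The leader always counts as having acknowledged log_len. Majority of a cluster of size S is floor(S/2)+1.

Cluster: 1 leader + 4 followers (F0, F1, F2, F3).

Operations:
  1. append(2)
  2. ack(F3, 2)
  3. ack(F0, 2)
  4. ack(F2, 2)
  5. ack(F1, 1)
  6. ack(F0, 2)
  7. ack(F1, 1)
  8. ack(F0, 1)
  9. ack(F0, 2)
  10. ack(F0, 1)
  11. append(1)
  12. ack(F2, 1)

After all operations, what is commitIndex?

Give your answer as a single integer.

Answer: 2

Derivation:
Op 1: append 2 -> log_len=2
Op 2: F3 acks idx 2 -> match: F0=0 F1=0 F2=0 F3=2; commitIndex=0
Op 3: F0 acks idx 2 -> match: F0=2 F1=0 F2=0 F3=2; commitIndex=2
Op 4: F2 acks idx 2 -> match: F0=2 F1=0 F2=2 F3=2; commitIndex=2
Op 5: F1 acks idx 1 -> match: F0=2 F1=1 F2=2 F3=2; commitIndex=2
Op 6: F0 acks idx 2 -> match: F0=2 F1=1 F2=2 F3=2; commitIndex=2
Op 7: F1 acks idx 1 -> match: F0=2 F1=1 F2=2 F3=2; commitIndex=2
Op 8: F0 acks idx 1 -> match: F0=2 F1=1 F2=2 F3=2; commitIndex=2
Op 9: F0 acks idx 2 -> match: F0=2 F1=1 F2=2 F3=2; commitIndex=2
Op 10: F0 acks idx 1 -> match: F0=2 F1=1 F2=2 F3=2; commitIndex=2
Op 11: append 1 -> log_len=3
Op 12: F2 acks idx 1 -> match: F0=2 F1=1 F2=2 F3=2; commitIndex=2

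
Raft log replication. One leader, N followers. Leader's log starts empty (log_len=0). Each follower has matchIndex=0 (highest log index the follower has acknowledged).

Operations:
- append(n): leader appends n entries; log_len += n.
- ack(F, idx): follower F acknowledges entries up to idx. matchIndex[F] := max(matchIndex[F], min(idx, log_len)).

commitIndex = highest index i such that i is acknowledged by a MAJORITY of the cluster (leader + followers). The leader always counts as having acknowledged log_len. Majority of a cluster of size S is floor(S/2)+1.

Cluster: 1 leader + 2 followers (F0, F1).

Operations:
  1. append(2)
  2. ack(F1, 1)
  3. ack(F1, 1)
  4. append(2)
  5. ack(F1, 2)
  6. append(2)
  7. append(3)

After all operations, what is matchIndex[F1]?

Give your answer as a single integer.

Answer: 2

Derivation:
Op 1: append 2 -> log_len=2
Op 2: F1 acks idx 1 -> match: F0=0 F1=1; commitIndex=1
Op 3: F1 acks idx 1 -> match: F0=0 F1=1; commitIndex=1
Op 4: append 2 -> log_len=4
Op 5: F1 acks idx 2 -> match: F0=0 F1=2; commitIndex=2
Op 6: append 2 -> log_len=6
Op 7: append 3 -> log_len=9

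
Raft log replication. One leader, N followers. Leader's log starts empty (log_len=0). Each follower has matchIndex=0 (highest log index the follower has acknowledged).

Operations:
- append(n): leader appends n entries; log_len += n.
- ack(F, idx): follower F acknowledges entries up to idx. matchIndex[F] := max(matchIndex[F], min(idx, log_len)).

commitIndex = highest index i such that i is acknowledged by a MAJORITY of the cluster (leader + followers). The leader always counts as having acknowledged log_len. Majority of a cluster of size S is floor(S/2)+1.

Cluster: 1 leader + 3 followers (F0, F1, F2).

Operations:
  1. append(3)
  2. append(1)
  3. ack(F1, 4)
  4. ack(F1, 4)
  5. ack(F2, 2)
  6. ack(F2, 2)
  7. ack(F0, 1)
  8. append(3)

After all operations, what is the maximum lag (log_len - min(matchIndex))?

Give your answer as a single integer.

Op 1: append 3 -> log_len=3
Op 2: append 1 -> log_len=4
Op 3: F1 acks idx 4 -> match: F0=0 F1=4 F2=0; commitIndex=0
Op 4: F1 acks idx 4 -> match: F0=0 F1=4 F2=0; commitIndex=0
Op 5: F2 acks idx 2 -> match: F0=0 F1=4 F2=2; commitIndex=2
Op 6: F2 acks idx 2 -> match: F0=0 F1=4 F2=2; commitIndex=2
Op 7: F0 acks idx 1 -> match: F0=1 F1=4 F2=2; commitIndex=2
Op 8: append 3 -> log_len=7

Answer: 6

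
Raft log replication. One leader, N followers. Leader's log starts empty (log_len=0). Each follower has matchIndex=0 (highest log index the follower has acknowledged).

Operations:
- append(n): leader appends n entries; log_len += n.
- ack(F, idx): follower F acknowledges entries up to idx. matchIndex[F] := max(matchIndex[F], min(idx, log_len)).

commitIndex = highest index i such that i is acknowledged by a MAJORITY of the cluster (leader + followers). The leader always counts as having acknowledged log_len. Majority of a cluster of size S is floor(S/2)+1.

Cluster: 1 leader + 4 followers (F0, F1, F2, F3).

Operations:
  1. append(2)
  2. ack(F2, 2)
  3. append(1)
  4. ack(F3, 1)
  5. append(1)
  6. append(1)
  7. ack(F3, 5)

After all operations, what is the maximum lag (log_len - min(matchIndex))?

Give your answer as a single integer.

Op 1: append 2 -> log_len=2
Op 2: F2 acks idx 2 -> match: F0=0 F1=0 F2=2 F3=0; commitIndex=0
Op 3: append 1 -> log_len=3
Op 4: F3 acks idx 1 -> match: F0=0 F1=0 F2=2 F3=1; commitIndex=1
Op 5: append 1 -> log_len=4
Op 6: append 1 -> log_len=5
Op 7: F3 acks idx 5 -> match: F0=0 F1=0 F2=2 F3=5; commitIndex=2

Answer: 5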